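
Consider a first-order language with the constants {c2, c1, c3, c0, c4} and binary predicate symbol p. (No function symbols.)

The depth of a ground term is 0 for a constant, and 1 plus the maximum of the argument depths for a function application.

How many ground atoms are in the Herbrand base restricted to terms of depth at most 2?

First count ground terms of depth ≤ 2.
With no function symbols every ground term is a constant, so there are exactly 5 ground terms at every depth bound.
N_0 = 5
N_1 = 5
N_2 = 5
So |H| = 5.
For each predicate symbol, the number of ground atoms is |H| raised to its arity; summing:
  p: 5^2 = 25
Total ground atoms: 25.

25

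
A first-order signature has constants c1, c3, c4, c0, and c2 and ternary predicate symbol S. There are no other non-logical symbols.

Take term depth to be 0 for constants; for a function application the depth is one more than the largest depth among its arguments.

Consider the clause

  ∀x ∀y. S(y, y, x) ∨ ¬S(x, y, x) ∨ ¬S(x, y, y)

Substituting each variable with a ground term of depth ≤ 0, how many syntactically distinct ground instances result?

25

Ground terms of depth ≤ 0:
  With no function symbols every ground term is a constant, so there are exactly 5 ground terms at every depth bound.
  N_0 = 5
  Explicitly: c1, c3, c4, c0, c2.
So there are 5 ground terms available for substitution.
There are 2 variables to instantiate (x, y), each occurring in at least one literal, so different choices give different ground instances.
Number of ground instances = 5^2 = 25.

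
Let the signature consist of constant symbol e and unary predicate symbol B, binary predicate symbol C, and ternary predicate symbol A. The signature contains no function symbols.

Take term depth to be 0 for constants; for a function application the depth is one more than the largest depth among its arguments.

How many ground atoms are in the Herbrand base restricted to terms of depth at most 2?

3

First count ground terms of depth ≤ 2.
With no function symbols every ground term is a constant, so there is exactly 1 ground term at every depth bound.
N_0 = 1
N_1 = 1
N_2 = 1
Explicitly: e.
So |H| = 1.
Each predicate of arity r yields |H|^r ground atoms (one per choice of an r-tuple from H):
  B: 1;  C: 1^2 = 1;  A: 1^3 = 1
Total ground atoms: 1 + 1 + 1 = 3.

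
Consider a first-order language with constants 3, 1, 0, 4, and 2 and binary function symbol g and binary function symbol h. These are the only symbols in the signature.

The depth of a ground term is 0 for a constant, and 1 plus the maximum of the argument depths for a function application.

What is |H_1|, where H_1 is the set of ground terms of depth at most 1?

55

Let N_k = |{terms of depth ≤ k}|. Then N_0 = 5 and N_k = 5 + N_{k-1}^2 + N_{k-1}^2 for k ≥ 1 (one summand per function symbol, arity giving the exponent).
N_0 = 5
N_1 = 5 + 5^2 + 5^2 = 55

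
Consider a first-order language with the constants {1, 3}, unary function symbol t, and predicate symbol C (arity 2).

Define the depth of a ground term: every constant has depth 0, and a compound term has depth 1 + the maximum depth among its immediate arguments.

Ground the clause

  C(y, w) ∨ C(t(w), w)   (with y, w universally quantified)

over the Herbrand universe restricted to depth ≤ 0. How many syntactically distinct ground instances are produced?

Ground terms of depth ≤ 0:
  Let N_k count ground terms of depth at most k. Each non-constant term of depth ≤ k is some function symbol applied to depth-≤(k−1) arguments, giving N_k = 2 + N_{k-1}.
  N_0 = 2
  Explicitly: 1, 3.
So there are 2 ground terms available for substitution.
Each of y, w ranges independently over the available ground terms, and distinct assignments produce distinct instances.
Number of ground instances = 2^2 = 4.

4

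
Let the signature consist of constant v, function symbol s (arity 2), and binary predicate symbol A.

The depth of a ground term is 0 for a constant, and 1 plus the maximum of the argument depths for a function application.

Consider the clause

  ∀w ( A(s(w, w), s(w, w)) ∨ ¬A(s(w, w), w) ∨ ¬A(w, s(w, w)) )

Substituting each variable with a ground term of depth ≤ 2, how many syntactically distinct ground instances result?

5

Ground terms of depth ≤ 2:
  If N_k denotes the number of depth-≤k ground terms, the 1 constant gives N_0 = 1, and each function symbol of arity r contributes N_{k-1}^r new terms at level k: N_k = 1 + N_{k-1}^2.
  N_0 = 1
  N_1 = 1 + 1^2 = 2
  N_2 = 1 + 2^2 = 5
  Explicitly: v, s(v, v), s(v, s(v, v)), s(s(v, v), v), s(s(v, v), s(v, v)).
So there are 5 ground terms available for substitution.
There is 1 variable to instantiate (w),  occurring in at least one literal, so different choices give different ground instances.
Number of ground instances = 5.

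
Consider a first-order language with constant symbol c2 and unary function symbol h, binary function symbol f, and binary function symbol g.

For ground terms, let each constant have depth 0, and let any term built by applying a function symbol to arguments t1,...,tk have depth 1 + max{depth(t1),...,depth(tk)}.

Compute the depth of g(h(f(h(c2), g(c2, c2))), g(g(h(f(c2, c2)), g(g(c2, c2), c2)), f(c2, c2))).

5

depth(h(c2)) = 1 + depth(c2) = 1 + 0 = 1
depth(g(c2, c2)) = 1 + max(0, 0) = 1
depth(f(h(c2), g(c2, c2))) = 1 + max(1, 1) = 2
depth(h(f(h(c2), g(c2, c2)))) = 1 + depth(f(h(c2), g(c2, c2))) = 1 + 2 = 3
depth(f(c2, c2)) = 1 + max(0, 0) = 1
depth(h(f(c2, c2))) = 1 + depth(f(c2, c2)) = 1 + 1 = 2
depth(g(g(c2, c2), c2)) = 1 + max(1, 0) = 2
depth(g(h(f(c2, c2)), g(g(c2, c2), c2))) = 1 + max(2, 2) = 3
depth(g(g(h(f(c2, c2)), g(g(c2, c2), c2)), f(c2, c2))) = 1 + max(3, 1) = 4
depth(g(h(f(h(c2), g(c2, c2))), g(g(h(f(c2, c2)), g(g(c2, c2), c2)), f(c2, c2)))) = 1 + max(3, 4) = 5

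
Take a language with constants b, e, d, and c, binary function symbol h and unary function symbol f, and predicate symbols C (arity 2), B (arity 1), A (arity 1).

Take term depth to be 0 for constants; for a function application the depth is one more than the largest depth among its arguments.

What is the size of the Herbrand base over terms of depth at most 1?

624

First count ground terms of depth ≤ 1.
Let N_k count ground terms of depth at most k. Each non-constant term of depth ≤ k is some function symbol applied to depth-≤(k−1) arguments, giving N_k = 4 + N_{k-1}^2 + N_{k-1}.
N_0 = 4
N_1 = 4 + 4^2 + 4 = 24
So |H| = 24.
A ground atom is a predicate applied to a tuple of terms from H, so the count is the sum over predicates of |H|^arity:
  C: 24^2 = 576;  B: 24;  A: 24
Total ground atoms: 576 + 24 + 24 = 624.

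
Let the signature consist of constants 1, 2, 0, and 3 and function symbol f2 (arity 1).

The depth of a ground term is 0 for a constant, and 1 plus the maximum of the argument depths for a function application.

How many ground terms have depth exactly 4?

4

Write N_k for the number of ground terms of depth ≤ k. A term of depth ≤ k is either a constant or a function symbol applied to arguments of depth ≤ k−1, so N_k = 4 + N_{k-1}.
N_0 = 4
N_1 = 4 + 4 = 8
N_2 = 4 + 8 = 12
N_3 = 4 + 12 = 16
N_4 = 4 + 16 = 20
Terms of depth exactly 4: N_4 − N_3 = 20 − 16 = 4.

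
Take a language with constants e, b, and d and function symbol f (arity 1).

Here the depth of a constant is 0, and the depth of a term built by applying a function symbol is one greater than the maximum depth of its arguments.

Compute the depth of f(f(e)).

2

depth(f(e)) = 1 + depth(e) = 1 + 0 = 1
depth(f(f(e))) = 1 + depth(f(e)) = 1 + 1 = 2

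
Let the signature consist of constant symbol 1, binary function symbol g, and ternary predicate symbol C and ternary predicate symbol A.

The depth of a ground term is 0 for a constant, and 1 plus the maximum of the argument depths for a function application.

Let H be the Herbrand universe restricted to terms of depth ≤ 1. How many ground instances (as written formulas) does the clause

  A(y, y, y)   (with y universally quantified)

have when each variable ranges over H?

Ground terms of depth ≤ 1:
  Let N_k = |{terms of depth ≤ k}|. Then N_0 = 1 and N_k = 1 + N_{k-1}^2 for k ≥ 1 (one summand per function symbol, arity giving the exponent).
  N_0 = 1
  N_1 = 1 + 1^2 = 2
  Explicitly: 1, g(1, 1).
So there are 2 ground terms available for substitution.
The clause has 1 distinct variable (y), which appears in the body. In the free term algebra distinct substitutions yield syntactically distinct ground instances.
Number of ground instances = 2.

2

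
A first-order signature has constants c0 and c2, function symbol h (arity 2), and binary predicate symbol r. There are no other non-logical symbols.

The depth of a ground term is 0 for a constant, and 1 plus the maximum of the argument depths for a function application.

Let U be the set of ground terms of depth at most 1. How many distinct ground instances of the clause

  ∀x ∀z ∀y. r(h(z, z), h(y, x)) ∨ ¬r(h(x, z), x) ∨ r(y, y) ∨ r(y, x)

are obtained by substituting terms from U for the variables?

216

Ground terms of depth ≤ 1:
  If N_k denotes the number of depth-≤k ground terms, the 2 constants give N_0 = 2, and each function symbol of arity r contributes N_{k-1}^r new terms at level k: N_k = 2 + N_{k-1}^2.
  N_0 = 2
  N_1 = 2 + 2^2 = 6
  Explicitly: c0, c2, h(c0, c0), h(c0, c2), h(c2, c0), h(c2, c2).
So there are 6 ground terms available for substitution.
The clause has 3 distinct variables (x, z, y), each appearing in the body. In the free term algebra distinct substitutions yield syntactically distinct ground instances.
Number of ground instances = 6^3 = 216.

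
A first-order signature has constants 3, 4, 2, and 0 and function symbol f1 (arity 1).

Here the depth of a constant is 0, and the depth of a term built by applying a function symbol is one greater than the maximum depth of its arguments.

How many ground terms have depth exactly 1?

Let N_k = |{terms of depth ≤ k}|. Then N_0 = 4 and N_k = 4 + N_{k-1} for k ≥ 1 (one summand per function symbol, arity giving the exponent).
N_0 = 4
N_1 = 4 + 4 = 8
Terms of depth exactly 1: N_1 − N_0 = 8 − 4 = 4.

4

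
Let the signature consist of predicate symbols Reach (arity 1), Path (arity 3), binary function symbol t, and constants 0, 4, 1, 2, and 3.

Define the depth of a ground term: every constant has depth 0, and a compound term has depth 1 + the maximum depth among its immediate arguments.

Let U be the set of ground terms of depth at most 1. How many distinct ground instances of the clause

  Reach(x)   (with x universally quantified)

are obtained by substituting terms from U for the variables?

Ground terms of depth ≤ 1:
  Let N_k = |{terms of depth ≤ k}|. Then N_0 = 5 and N_k = 5 + N_{k-1}^2 for k ≥ 1 (one summand per function symbol, arity giving the exponent).
  N_0 = 5
  N_1 = 5 + 5^2 = 30
So there are 30 ground terms available for substitution.
There is 1 variable to instantiate (x),  occurring in at least one literal, so different choices give different ground instances.
Number of ground instances = 30.

30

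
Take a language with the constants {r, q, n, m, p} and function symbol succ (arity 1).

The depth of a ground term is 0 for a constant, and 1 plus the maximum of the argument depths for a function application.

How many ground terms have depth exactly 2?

5

Let N_k count ground terms of depth at most k. Each non-constant term of depth ≤ k is some function symbol applied to depth-≤(k−1) arguments, giving N_k = 5 + N_{k-1}.
N_0 = 5
N_1 = 5 + 5 = 10
N_2 = 5 + 10 = 15
Terms of depth exactly 2: N_2 − N_1 = 15 − 10 = 5.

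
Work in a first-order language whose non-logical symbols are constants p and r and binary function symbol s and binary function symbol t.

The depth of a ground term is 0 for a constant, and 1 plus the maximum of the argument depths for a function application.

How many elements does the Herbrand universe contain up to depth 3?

Write N_k for the number of ground terms of depth ≤ k. A term of depth ≤ k is either a constant or a function symbol applied to arguments of depth ≤ k−1, so N_k = 2 + N_{k-1}^2 + N_{k-1}^2.
N_0 = 2
N_1 = 2 + 2^2 + 2^2 = 10
N_2 = 2 + 10^2 + 10^2 = 202
N_3 = 2 + 202^2 + 202^2 = 81610

81610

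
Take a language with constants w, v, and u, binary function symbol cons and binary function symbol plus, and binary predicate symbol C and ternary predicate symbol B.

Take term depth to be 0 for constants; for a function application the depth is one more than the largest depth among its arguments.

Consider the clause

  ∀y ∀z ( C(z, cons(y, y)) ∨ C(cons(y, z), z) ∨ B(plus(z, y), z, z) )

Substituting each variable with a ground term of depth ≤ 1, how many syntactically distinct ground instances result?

441

Ground terms of depth ≤ 1:
  If N_k denotes the number of depth-≤k ground terms, the 3 constants give N_0 = 3, and each function symbol of arity r contributes N_{k-1}^r new terms at level k: N_k = 3 + N_{k-1}^2 + N_{k-1}^2.
  N_0 = 3
  N_1 = 3 + 3^2 + 3^2 = 21
So there are 21 ground terms available for substitution.
The body mentions every one of the 2 quantified variables; since ground terms form a free algebra, no two substitutions collapse to the same formula.
Number of ground instances = 21^2 = 441.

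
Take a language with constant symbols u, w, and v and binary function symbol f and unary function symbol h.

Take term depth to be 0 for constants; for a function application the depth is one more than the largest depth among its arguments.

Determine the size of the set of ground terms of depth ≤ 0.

Count level by level. With function symbols f/2, h/1, the terms of depth ≤ k are the 3 constants together with each function applied to depth-≤(k−1) tuples, so N_k = 3 + N_{k-1}^2 + N_{k-1}.
N_0 = 3
Explicitly: u, w, v.

3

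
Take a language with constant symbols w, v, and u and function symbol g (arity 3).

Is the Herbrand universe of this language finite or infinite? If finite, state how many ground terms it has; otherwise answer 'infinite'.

infinite

The signature has at least one function symbol (g, arity 3) and at least one constant (w).
Iterating g gives infinitely many distinct ground terms: w, g(w, w, w), g(g(w, w, w), g(w, w, w), g(w, w, w)), ...
So the Herbrand universe is infinite.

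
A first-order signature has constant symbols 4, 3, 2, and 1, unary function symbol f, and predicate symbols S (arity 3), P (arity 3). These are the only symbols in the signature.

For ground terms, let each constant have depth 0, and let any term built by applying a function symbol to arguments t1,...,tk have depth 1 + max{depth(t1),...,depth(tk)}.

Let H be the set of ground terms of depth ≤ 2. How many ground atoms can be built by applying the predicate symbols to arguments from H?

First count ground terms of depth ≤ 2.
Let N_k = |{terms of depth ≤ k}|. Then N_0 = 4 and N_k = 4 + N_{k-1} for k ≥ 1 (one summand per function symbol, arity giving the exponent).
N_0 = 4
N_1 = 4 + 4 = 8
N_2 = 4 + 8 = 12
Explicitly: 4, 3, 2, 1, f(4), f(3), f(2), f(1), f(f(4)), f(f(3)), f(f(2)), f(f(1)).
So |H| = 12.
For each predicate symbol, the number of ground atoms is |H| raised to its arity; summing:
  S: 12^3 = 1728;  P: 12^3 = 1728
Total ground atoms: 1728 + 1728 = 3456.

3456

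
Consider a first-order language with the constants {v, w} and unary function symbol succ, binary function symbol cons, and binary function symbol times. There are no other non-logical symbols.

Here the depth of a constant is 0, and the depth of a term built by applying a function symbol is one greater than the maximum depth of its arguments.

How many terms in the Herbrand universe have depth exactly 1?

10

Write N_k for the number of ground terms of depth ≤ k. A term of depth ≤ k is either a constant or a function symbol applied to arguments of depth ≤ k−1, so N_k = 2 + N_{k-1} + N_{k-1}^2 + N_{k-1}^2.
N_0 = 2
N_1 = 2 + 2 + 2^2 + 2^2 = 12
Terms of depth exactly 1: N_1 − N_0 = 12 − 2 = 10.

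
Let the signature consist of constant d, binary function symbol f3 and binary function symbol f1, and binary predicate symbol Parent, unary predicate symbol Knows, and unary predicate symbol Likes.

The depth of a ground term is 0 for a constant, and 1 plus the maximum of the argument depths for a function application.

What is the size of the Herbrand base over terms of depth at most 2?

399

First count ground terms of depth ≤ 2.
Let N_k count ground terms of depth at most k. Each non-constant term of depth ≤ k is some function symbol applied to depth-≤(k−1) arguments, giving N_k = 1 + N_{k-1}^2 + N_{k-1}^2.
N_0 = 1
N_1 = 1 + 1^2 + 1^2 = 3
N_2 = 1 + 3^2 + 3^2 = 19
So |H| = 19.
Ground atoms are formed by filling each argument slot of a predicate with a term from H, so an r-ary predicate gives |H|^r atoms:
  Parent: 19^2 = 361;  Knows: 19;  Likes: 19
Total ground atoms: 361 + 19 + 19 = 399.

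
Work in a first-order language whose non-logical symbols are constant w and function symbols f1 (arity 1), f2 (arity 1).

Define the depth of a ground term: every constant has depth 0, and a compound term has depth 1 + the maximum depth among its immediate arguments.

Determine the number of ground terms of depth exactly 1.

Write N_k for the number of ground terms of depth ≤ k. A term of depth ≤ k is either a constant or a function symbol applied to arguments of depth ≤ k−1, so N_k = 1 + N_{k-1} + N_{k-1}.
N_0 = 1
N_1 = 1 + 1 + 1 = 3
Terms of depth exactly 1: N_1 − N_0 = 3 − 1 = 2.

2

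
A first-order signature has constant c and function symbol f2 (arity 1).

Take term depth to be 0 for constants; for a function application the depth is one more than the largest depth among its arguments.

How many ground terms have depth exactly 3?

1

Write N_k for the number of ground terms of depth ≤ k. A term of depth ≤ k is either a constant or a function symbol applied to arguments of depth ≤ k−1, so N_k = 1 + N_{k-1}.
N_0 = 1
N_1 = 1 + 1 = 2
N_2 = 1 + 2 = 3
N_3 = 1 + 3 = 4
Terms of depth exactly 3: N_3 − N_2 = 4 − 3 = 1.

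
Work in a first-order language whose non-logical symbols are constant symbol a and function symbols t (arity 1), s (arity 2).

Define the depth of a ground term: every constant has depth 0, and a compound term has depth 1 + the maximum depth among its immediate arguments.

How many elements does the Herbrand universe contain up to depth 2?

Count level by level. With function symbols t/1, s/2, the terms of depth ≤ k are the 1 constant together with each function applied to depth-≤(k−1) tuples, so N_k = 1 + N_{k-1} + N_{k-1}^2.
N_0 = 1
N_1 = 1 + 1 + 1^2 = 3
N_2 = 1 + 3 + 3^2 = 13

13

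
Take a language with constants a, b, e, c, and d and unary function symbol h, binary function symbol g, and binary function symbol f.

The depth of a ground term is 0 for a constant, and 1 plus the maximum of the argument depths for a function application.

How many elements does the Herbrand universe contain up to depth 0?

Let N_k = |{terms of depth ≤ k}|. Then N_0 = 5 and N_k = 5 + N_{k-1} + N_{k-1}^2 + N_{k-1}^2 for k ≥ 1 (one summand per function symbol, arity giving the exponent).
N_0 = 5

5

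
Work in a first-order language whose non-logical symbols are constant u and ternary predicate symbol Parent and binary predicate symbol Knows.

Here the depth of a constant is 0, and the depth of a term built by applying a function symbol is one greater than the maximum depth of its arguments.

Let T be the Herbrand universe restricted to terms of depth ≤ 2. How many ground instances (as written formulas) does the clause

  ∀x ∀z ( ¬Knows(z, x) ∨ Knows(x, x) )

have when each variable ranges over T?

1

Ground terms of depth ≤ 2:
  With no function symbols every ground term is a constant, so there is exactly 1 ground term at every depth bound.
  N_0 = 1
  N_1 = 1
  N_2 = 1
So there is exactly 1 ground term available for substitution.
There are 2 variables to instantiate (x, z), each occurring in at least one literal, so different choices give different ground instances.
Number of ground instances = 1^2 = 1.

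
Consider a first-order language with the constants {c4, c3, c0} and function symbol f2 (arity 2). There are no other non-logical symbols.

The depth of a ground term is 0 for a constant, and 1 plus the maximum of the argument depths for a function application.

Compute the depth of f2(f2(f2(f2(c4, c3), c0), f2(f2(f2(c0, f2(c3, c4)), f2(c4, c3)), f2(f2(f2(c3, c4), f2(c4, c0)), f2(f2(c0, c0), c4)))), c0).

6

depth(f2(c4, c3)) = 1 + max(0, 0) = 1
depth(f2(f2(c4, c3), c0)) = 1 + max(1, 0) = 2
depth(f2(c3, c4)) = 1 + max(0, 0) = 1
depth(f2(c0, f2(c3, c4))) = 1 + max(0, 1) = 2
depth(f2(f2(c0, f2(c3, c4)), f2(c4, c3))) = 1 + max(2, 1) = 3
depth(f2(c4, c0)) = 1 + max(0, 0) = 1
depth(f2(f2(c3, c4), f2(c4, c0))) = 1 + max(1, 1) = 2
depth(f2(c0, c0)) = 1 + max(0, 0) = 1
depth(f2(f2(c0, c0), c4)) = 1 + max(1, 0) = 2
depth(f2(f2(f2(c3, c4), f2(c4, c0)), f2(f2(c0, c0), c4))) = 1 + max(2, 2) = 3
depth(f2(f2(f2(c0, f2(c3, c4)), f2(c4, c3)), f2(f2(f2(c3, c4), f2(c4, c0)), f2(f2(c0, c0), c4)))) = 1 + max(3, 3) = 4
depth(f2(f2(f2(c4, c3), c0), f2(f2(f2(c0, f2(c3, c4)), f2(c4, c3)), f2(f2(f2(c3, c4), f2(c4, c0)), f2(f2(c0, c0), c4))))) = 1 + max(2, 4) = 5
depth(f2(f2(f2(f2(c4, c3), c0), f2(f2(f2(c0, f2(c3, c4)), f2(c4, c3)), f2(f2(f2(c3, c4), f2(c4, c0)), f2(f2(c0, c0), c4)))), c0)) = 1 + max(5, 0) = 6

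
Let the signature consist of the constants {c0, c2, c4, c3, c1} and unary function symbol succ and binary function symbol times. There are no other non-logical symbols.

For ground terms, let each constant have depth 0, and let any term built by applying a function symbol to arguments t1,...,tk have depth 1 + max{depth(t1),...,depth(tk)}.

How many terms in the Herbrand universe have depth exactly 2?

1230

If N_k denotes the number of depth-≤k ground terms, the 5 constants give N_0 = 5, and each function symbol of arity r contributes N_{k-1}^r new terms at level k: N_k = 5 + N_{k-1} + N_{k-1}^2.
N_0 = 5
N_1 = 5 + 5 + 5^2 = 35
N_2 = 5 + 35 + 35^2 = 1265
Terms of depth exactly 2: N_2 − N_1 = 1265 − 35 = 1230.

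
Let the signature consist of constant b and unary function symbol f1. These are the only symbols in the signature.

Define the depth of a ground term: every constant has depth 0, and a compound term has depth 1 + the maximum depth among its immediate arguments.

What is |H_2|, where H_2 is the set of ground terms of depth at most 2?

3

Write N_k for the number of ground terms of depth ≤ k. A term of depth ≤ k is either a constant or a function symbol applied to arguments of depth ≤ k−1, so N_k = 1 + N_{k-1}.
N_0 = 1
N_1 = 1 + 1 = 2
N_2 = 1 + 2 = 3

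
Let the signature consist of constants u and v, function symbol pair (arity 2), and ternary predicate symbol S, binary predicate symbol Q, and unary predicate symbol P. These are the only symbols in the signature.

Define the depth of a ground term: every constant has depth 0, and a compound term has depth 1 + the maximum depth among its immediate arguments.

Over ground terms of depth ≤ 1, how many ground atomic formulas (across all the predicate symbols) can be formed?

First count ground terms of depth ≤ 1.
Write N_k for the number of ground terms of depth ≤ k. A term of depth ≤ k is either a constant or a function symbol applied to arguments of depth ≤ k−1, so N_k = 2 + N_{k-1}^2.
N_0 = 2
N_1 = 2 + 2^2 = 6
So |H| = 6.
Each predicate of arity r yields |H|^r ground atoms (one per choice of an r-tuple from H):
  S: 6^3 = 216;  Q: 6^2 = 36;  P: 6
Total ground atoms: 216 + 36 + 6 = 258.

258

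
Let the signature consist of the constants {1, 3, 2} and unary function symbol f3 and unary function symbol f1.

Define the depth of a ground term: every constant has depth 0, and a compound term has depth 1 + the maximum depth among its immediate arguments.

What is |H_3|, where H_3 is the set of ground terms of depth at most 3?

45

Let N_k = |{terms of depth ≤ k}|. Then N_0 = 3 and N_k = 3 + N_{k-1} + N_{k-1} for k ≥ 1 (one summand per function symbol, arity giving the exponent).
N_0 = 3
N_1 = 3 + 3 + 3 = 9
N_2 = 3 + 9 + 9 = 21
N_3 = 3 + 21 + 21 = 45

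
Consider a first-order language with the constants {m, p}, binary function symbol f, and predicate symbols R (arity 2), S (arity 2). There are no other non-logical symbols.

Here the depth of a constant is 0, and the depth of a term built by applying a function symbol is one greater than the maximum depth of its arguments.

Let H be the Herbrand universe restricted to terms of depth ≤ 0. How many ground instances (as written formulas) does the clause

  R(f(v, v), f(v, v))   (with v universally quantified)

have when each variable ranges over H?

Ground terms of depth ≤ 0:
  If N_k denotes the number of depth-≤k ground terms, the 2 constants give N_0 = 2, and each function symbol of arity r contributes N_{k-1}^r new terms at level k: N_k = 2 + N_{k-1}^2.
  N_0 = 2
  Explicitly: m, p.
So there are 2 ground terms available for substitution.
The body mentions the single quantified variable v; since ground terms form a free algebra, no two substitutions collapse to the same formula.
Number of ground instances = 2.

2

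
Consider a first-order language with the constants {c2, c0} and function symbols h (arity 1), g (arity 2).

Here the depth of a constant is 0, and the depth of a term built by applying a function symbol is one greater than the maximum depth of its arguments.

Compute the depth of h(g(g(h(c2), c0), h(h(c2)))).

4

depth(h(c2)) = 1 + depth(c2) = 1 + 0 = 1
depth(g(h(c2), c0)) = 1 + max(1, 0) = 2
depth(h(h(c2))) = 1 + depth(h(c2)) = 1 + 1 = 2
depth(g(g(h(c2), c0), h(h(c2)))) = 1 + max(2, 2) = 3
depth(h(g(g(h(c2), c0), h(h(c2))))) = 1 + depth(g(g(h(c2), c0), h(h(c2)))) = 1 + 3 = 4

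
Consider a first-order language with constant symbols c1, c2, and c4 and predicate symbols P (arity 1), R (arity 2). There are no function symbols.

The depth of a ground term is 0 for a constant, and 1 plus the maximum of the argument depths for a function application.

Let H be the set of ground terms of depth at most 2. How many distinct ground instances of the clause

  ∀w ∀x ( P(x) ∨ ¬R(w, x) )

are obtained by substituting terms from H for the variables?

Ground terms of depth ≤ 2:
  With no function symbols every ground term is a constant, so there are exactly 3 ground terms at every depth bound.
  N_0 = 3
  N_1 = 3
  N_2 = 3
  Explicitly: c1, c2, c4.
So there are 3 ground terms available for substitution.
The clause has 2 distinct variables (w, x), each appearing in the body. In the free term algebra distinct substitutions yield syntactically distinct ground instances.
Number of ground instances = 3^2 = 9.

9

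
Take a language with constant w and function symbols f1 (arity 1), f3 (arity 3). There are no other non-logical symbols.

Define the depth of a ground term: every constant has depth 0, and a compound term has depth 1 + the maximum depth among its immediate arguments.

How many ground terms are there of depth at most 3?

Let N_k = |{terms of depth ≤ k}|. Then N_0 = 1 and N_k = 1 + N_{k-1} + N_{k-1}^3 for k ≥ 1 (one summand per function symbol, arity giving the exponent).
N_0 = 1
N_1 = 1 + 1 + 1^3 = 3
N_2 = 1 + 3 + 3^3 = 31
N_3 = 1 + 31 + 31^3 = 29823

29823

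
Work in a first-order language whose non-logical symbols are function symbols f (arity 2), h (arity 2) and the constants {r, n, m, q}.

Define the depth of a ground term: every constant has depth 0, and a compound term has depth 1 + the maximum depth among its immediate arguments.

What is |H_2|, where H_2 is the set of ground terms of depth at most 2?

2596

If N_k denotes the number of depth-≤k ground terms, the 4 constants give N_0 = 4, and each function symbol of arity r contributes N_{k-1}^r new terms at level k: N_k = 4 + N_{k-1}^2 + N_{k-1}^2.
N_0 = 4
N_1 = 4 + 4^2 + 4^2 = 36
N_2 = 4 + 36^2 + 36^2 = 2596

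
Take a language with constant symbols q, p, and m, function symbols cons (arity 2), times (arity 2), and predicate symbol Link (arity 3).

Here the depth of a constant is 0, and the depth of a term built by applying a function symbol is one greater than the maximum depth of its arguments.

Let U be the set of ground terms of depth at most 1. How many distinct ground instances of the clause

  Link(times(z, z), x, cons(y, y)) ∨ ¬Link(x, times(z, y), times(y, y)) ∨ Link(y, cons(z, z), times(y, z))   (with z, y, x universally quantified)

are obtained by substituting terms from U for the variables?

9261

Ground terms of depth ≤ 1:
  If N_k denotes the number of depth-≤k ground terms, the 3 constants give N_0 = 3, and each function symbol of arity r contributes N_{k-1}^r new terms at level k: N_k = 3 + N_{k-1}^2 + N_{k-1}^2.
  N_0 = 3
  N_1 = 3 + 3^2 + 3^2 = 21
So there are 21 ground terms available for substitution.
The body mentions every one of the 3 quantified variables; since ground terms form a free algebra, no two substitutions collapse to the same formula.
Number of ground instances = 21^3 = 9261.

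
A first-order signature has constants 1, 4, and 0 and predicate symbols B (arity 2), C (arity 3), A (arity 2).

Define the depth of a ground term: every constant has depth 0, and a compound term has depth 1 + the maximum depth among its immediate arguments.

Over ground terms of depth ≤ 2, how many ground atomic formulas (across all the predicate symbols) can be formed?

First count ground terms of depth ≤ 2.
With no function symbols every ground term is a constant, so there are exactly 3 ground terms at every depth bound.
N_0 = 3
N_1 = 3
N_2 = 3
Explicitly: 1, 4, 0.
So |H| = 3.
Ground atoms are formed by filling each argument slot of a predicate with a term from H, so an r-ary predicate gives |H|^r atoms:
  B: 3^2 = 9;  C: 3^3 = 27;  A: 3^2 = 9
Total ground atoms: 9 + 27 + 9 = 45.

45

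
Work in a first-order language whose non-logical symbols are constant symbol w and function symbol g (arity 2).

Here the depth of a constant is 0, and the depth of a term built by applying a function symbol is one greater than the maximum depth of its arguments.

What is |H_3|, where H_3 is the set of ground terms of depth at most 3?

26

Let N_k count ground terms of depth at most k. Each non-constant term of depth ≤ k is some function symbol applied to depth-≤(k−1) arguments, giving N_k = 1 + N_{k-1}^2.
N_0 = 1
N_1 = 1 + 1^2 = 2
N_2 = 1 + 2^2 = 5
N_3 = 1 + 5^2 = 26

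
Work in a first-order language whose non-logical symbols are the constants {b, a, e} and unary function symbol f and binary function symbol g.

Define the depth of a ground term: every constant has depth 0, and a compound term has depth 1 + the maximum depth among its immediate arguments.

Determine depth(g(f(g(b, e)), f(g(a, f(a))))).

4

depth(g(b, e)) = 1 + max(0, 0) = 1
depth(f(g(b, e))) = 1 + depth(g(b, e)) = 1 + 1 = 2
depth(f(a)) = 1 + depth(a) = 1 + 0 = 1
depth(g(a, f(a))) = 1 + max(0, 1) = 2
depth(f(g(a, f(a)))) = 1 + depth(g(a, f(a))) = 1 + 2 = 3
depth(g(f(g(b, e)), f(g(a, f(a))))) = 1 + max(2, 3) = 4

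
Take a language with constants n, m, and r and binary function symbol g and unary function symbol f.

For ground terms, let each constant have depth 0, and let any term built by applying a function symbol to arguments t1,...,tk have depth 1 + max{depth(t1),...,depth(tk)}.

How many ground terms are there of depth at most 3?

59295

Count level by level. With function symbols g/2, f/1, the terms of depth ≤ k are the 3 constants together with each function applied to depth-≤(k−1) tuples, so N_k = 3 + N_{k-1}^2 + N_{k-1}.
N_0 = 3
N_1 = 3 + 3^2 + 3 = 15
N_2 = 3 + 15^2 + 15 = 243
N_3 = 3 + 243^2 + 243 = 59295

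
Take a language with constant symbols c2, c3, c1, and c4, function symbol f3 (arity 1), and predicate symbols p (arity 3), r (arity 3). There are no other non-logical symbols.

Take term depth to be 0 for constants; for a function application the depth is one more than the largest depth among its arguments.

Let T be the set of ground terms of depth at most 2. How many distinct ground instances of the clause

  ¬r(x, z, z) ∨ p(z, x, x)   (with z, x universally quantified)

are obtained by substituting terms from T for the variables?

Ground terms of depth ≤ 2:
  Write N_k for the number of ground terms of depth ≤ k. A term of depth ≤ k is either a constant or a function symbol applied to arguments of depth ≤ k−1, so N_k = 4 + N_{k-1}.
  N_0 = 4
  N_1 = 4 + 4 = 8
  N_2 = 4 + 8 = 12
  Explicitly: c2, c3, c1, c4, f3(c2), f3(c3), f3(c1), f3(c4), f3(f3(c2)), f3(f3(c3)), f3(f3(c1)), f3(f3(c4)).
So there are 12 ground terms available for substitution.
The clause has 2 distinct variables (z, x), each appearing in the body. In the free term algebra distinct substitutions yield syntactically distinct ground instances.
Number of ground instances = 12^2 = 144.

144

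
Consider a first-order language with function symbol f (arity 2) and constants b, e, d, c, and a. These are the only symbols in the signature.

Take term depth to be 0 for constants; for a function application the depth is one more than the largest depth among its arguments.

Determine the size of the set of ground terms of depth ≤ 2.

905

Let N_k = |{terms of depth ≤ k}|. Then N_0 = 5 and N_k = 5 + N_{k-1}^2 for k ≥ 1 (one summand per function symbol, arity giving the exponent).
N_0 = 5
N_1 = 5 + 5^2 = 30
N_2 = 5 + 30^2 = 905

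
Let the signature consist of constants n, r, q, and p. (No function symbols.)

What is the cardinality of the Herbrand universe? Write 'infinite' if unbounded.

4

There are no function symbols, so every ground term is one of the 4 constants.
The Herbrand universe is {n, r, q, p}, which is finite with 4 elements.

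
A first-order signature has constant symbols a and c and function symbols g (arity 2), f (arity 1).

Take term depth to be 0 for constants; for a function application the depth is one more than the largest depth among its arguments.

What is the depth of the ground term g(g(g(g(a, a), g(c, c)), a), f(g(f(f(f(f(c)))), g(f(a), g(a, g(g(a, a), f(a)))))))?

7

depth(g(a, a)) = 1 + max(0, 0) = 1
depth(g(c, c)) = 1 + max(0, 0) = 1
depth(g(g(a, a), g(c, c))) = 1 + max(1, 1) = 2
depth(g(g(g(a, a), g(c, c)), a)) = 1 + max(2, 0) = 3
depth(f(c)) = 1 + depth(c) = 1 + 0 = 1
depth(f(f(c))) = 1 + depth(f(c)) = 1 + 1 = 2
depth(f(f(f(c)))) = 1 + depth(f(f(c))) = 1 + 2 = 3
depth(f(f(f(f(c))))) = 1 + depth(f(f(f(c)))) = 1 + 3 = 4
depth(f(a)) = 1 + depth(a) = 1 + 0 = 1
depth(g(g(a, a), f(a))) = 1 + max(1, 1) = 2
depth(g(a, g(g(a, a), f(a)))) = 1 + max(0, 2) = 3
depth(g(f(a), g(a, g(g(a, a), f(a))))) = 1 + max(1, 3) = 4
depth(g(f(f(f(f(c)))), g(f(a), g(a, g(g(a, a), f(a)))))) = 1 + max(4, 4) = 5
depth(f(g(f(f(f(f(c)))), g(f(a), g(a, g(g(a, a), f(a))))))) = 1 + depth(g(f(f(f(f(c)))), g(f(a), g(a, g(g(a, a), f(a)))))) = 1 + 5 = 6
depth(g(g(g(g(a, a), g(c, c)), a), f(g(f(f(f(f(c)))), g(f(a), g(a, g(g(a, a), f(a)))))))) = 1 + max(3, 6) = 7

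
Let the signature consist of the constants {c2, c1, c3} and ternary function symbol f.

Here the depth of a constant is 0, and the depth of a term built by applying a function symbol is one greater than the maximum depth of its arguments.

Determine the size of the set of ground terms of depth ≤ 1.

30

Let N_k = |{terms of depth ≤ k}|. Then N_0 = 3 and N_k = 3 + N_{k-1}^3 for k ≥ 1 (one summand per function symbol, arity giving the exponent).
N_0 = 3
N_1 = 3 + 3^3 = 30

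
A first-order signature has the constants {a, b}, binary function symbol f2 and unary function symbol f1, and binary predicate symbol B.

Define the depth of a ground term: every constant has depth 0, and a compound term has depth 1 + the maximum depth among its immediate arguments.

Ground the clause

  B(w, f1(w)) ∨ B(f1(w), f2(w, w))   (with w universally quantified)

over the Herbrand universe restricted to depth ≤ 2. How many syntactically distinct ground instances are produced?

Ground terms of depth ≤ 2:
  Let N_k count ground terms of depth at most k. Each non-constant term of depth ≤ k is some function symbol applied to depth-≤(k−1) arguments, giving N_k = 2 + N_{k-1}^2 + N_{k-1}.
  N_0 = 2
  N_1 = 2 + 2^2 + 2 = 8
  N_2 = 2 + 8^2 + 8 = 74
So there are 74 ground terms available for substitution.
There is 1 variable to instantiate (w),  occurring in at least one literal, so different choices give different ground instances.
Number of ground instances = 74.

74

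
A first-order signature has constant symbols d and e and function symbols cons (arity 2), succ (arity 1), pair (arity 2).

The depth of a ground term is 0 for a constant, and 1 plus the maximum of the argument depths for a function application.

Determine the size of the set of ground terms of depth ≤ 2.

Count level by level. With function symbols cons/2, succ/1, pair/2, the terms of depth ≤ k are the 2 constants together with each function applied to depth-≤(k−1) tuples, so N_k = 2 + N_{k-1}^2 + N_{k-1} + N_{k-1}^2.
N_0 = 2
N_1 = 2 + 2^2 + 2 + 2^2 = 12
N_2 = 2 + 12^2 + 12 + 12^2 = 302

302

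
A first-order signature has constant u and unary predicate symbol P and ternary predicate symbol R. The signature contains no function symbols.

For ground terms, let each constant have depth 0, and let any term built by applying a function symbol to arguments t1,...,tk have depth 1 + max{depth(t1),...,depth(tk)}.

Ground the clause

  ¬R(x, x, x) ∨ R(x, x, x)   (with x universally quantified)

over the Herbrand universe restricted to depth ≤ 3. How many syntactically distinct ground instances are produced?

1

Ground terms of depth ≤ 3:
  With no function symbols every ground term is a constant, so there is exactly 1 ground term at every depth bound.
  N_0 = 1
  N_1 = 1
  N_2 = 1
  N_3 = 1
  Explicitly: u.
So there is exactly 1 ground term available for substitution.
The clause has 1 distinct variable (x), which appears in the body. In the free term algebra distinct substitutions yield syntactically distinct ground instances.
Number of ground instances = 1.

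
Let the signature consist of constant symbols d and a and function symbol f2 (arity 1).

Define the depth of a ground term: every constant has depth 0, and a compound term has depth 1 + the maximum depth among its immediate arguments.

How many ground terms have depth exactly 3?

Let N_k = |{terms of depth ≤ k}|. Then N_0 = 2 and N_k = 2 + N_{k-1} for k ≥ 1 (one summand per function symbol, arity giving the exponent).
N_0 = 2
N_1 = 2 + 2 = 4
N_2 = 2 + 4 = 6
N_3 = 2 + 6 = 8
Terms of depth exactly 3: N_3 − N_2 = 8 − 6 = 2.

2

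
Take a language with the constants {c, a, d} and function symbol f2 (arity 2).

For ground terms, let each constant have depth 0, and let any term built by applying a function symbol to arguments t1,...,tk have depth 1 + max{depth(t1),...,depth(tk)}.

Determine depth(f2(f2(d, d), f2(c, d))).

2

depth(f2(d, d)) = 1 + max(0, 0) = 1
depth(f2(c, d)) = 1 + max(0, 0) = 1
depth(f2(f2(d, d), f2(c, d))) = 1 + max(1, 1) = 2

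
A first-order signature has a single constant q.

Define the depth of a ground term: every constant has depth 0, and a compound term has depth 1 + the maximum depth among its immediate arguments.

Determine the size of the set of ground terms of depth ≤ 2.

With no function symbols every ground term is a constant, so there is exactly 1 ground term at every depth bound.
N_0 = 1
N_1 = 1
N_2 = 1
Explicitly: q.

1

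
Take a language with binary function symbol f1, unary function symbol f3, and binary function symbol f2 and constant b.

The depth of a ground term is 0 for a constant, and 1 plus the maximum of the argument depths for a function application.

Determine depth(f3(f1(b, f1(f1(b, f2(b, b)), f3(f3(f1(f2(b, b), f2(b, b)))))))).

7

depth(f2(b, b)) = 1 + max(0, 0) = 1
depth(f1(b, f2(b, b))) = 1 + max(0, 1) = 2
depth(f1(f2(b, b), f2(b, b))) = 1 + max(1, 1) = 2
depth(f3(f1(f2(b, b), f2(b, b)))) = 1 + depth(f1(f2(b, b), f2(b, b))) = 1 + 2 = 3
depth(f3(f3(f1(f2(b, b), f2(b, b))))) = 1 + depth(f3(f1(f2(b, b), f2(b, b)))) = 1 + 3 = 4
depth(f1(f1(b, f2(b, b)), f3(f3(f1(f2(b, b), f2(b, b)))))) = 1 + max(2, 4) = 5
depth(f1(b, f1(f1(b, f2(b, b)), f3(f3(f1(f2(b, b), f2(b, b))))))) = 1 + max(0, 5) = 6
depth(f3(f1(b, f1(f1(b, f2(b, b)), f3(f3(f1(f2(b, b), f2(b, b)))))))) = 1 + depth(f1(b, f1(f1(b, f2(b, b)), f3(f3(f1(f2(b, b), f2(b, b))))))) = 1 + 6 = 7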